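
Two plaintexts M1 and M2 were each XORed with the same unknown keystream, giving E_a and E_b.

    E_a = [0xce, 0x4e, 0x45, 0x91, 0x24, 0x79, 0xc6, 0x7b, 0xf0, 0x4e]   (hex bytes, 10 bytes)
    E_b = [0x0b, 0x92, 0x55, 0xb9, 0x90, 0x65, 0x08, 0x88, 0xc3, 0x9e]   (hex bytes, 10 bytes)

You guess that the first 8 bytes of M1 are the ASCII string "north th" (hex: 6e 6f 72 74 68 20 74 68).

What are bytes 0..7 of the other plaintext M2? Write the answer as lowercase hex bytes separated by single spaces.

First, E_a ⊕ E_b = (M1 ⊕ K) ⊕ (M2 ⊕ K) = M1 ⊕ M2, so the key drops out. Then M2 = (M1 ⊕ M2) ⊕ M1 over the first 8 bytes.
byte 0: (ce ^ 0b) ^ 6e = c5 ^ 6e = ab
byte 1: (4e ^ 92) ^ 6f = dc ^ 6f = b3
byte 2: (45 ^ 55) ^ 72 = 10 ^ 72 = 62
byte 3: (91 ^ b9) ^ 74 = 28 ^ 74 = 5c
byte 4: (24 ^ 90) ^ 68 = b4 ^ 68 = dc
byte 5: (79 ^ 65) ^ 20 = 1c ^ 20 = 3c
byte 6: (c6 ^ 08) ^ 74 = ce ^ 74 = ba
byte 7: (7b ^ 88) ^ 68 = f3 ^ 68 = 9b

ab b3 62 5c dc 3c ba 9b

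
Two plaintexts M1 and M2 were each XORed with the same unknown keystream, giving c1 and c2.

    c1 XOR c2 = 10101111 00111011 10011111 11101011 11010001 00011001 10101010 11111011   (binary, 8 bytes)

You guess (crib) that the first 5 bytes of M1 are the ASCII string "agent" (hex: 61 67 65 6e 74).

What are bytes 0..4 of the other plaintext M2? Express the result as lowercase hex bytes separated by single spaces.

Since c1 ⊕ c2 = M1 ⊕ M2, XORing with the guessed M1 bytes yields the corresponding M2 bytes: M2 = (c1 ⊕ c2) ⊕ M1.
byte 0: af ⊕ 61 = ce
byte 1: 3b ⊕ 67 = 5c
byte 2: 9f ⊕ 65 = fa
byte 3: eb ⊕ 6e = 85
byte 4: d1 ⊕ 74 = a5

ce 5c fa 85 a5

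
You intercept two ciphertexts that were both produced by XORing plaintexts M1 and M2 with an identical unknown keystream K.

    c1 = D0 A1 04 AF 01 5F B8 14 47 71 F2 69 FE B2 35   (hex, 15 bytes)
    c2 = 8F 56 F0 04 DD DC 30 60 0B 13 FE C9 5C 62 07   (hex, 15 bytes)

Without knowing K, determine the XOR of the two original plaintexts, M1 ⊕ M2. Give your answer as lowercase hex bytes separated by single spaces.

5f f7 f4 ab dc 83 88 74 4c 62 0c a0 a2 d0 32

c1 ⊕ c2 = (M1 ⊕ K) ⊕ (M2 ⊕ K) = M1 ⊕ M2 — the shared key cancels under XOR.
208 XOR 143 =  95
161 XOR  86 = 247
  4 XOR 240 = 244
175 XOR   4 = 171
  1 XOR 221 = 220
 95 XOR 220 = 131
184 XOR  48 = 136
 20 XOR  96 = 116
 71 XOR  11 =  76
113 XOR  19 =  98
242 XOR 254 =  12
105 XOR 201 = 160
254 XOR  92 = 162
178 XOR  98 = 208
 53 XOR   7 =  50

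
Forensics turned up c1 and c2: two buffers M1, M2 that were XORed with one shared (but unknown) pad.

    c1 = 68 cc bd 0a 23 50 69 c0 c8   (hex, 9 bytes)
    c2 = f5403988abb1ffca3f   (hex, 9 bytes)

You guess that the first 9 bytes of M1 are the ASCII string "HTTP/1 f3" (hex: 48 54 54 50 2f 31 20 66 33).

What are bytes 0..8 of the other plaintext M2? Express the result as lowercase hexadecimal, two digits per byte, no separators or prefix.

First, c1 ⊕ c2 = (M1 ⊕ K) ⊕ (M2 ⊕ K) = M1 ⊕ M2, so the key drops out. Then M2 = (M1 ⊕ M2) ⊕ M1 over the first 9 bytes.
byte 0: (68 ^ f5) ^ 48 = 9d ^ 48 = d5
byte 1: (cc ^ 40) ^ 54 = 8c ^ 54 = d8
byte 2: (bd ^ 39) ^ 54 = 84 ^ 54 = d0
byte 3: (0a ^ 88) ^ 50 = 82 ^ 50 = d2
byte 4: (23 ^ ab) ^ 2f = 88 ^ 2f = a7
byte 5: (50 ^ b1) ^ 31 = e1 ^ 31 = d0
byte 6: (69 ^ ff) ^ 20 = 96 ^ 20 = b6
byte 7: (c0 ^ ca) ^ 66 = 0a ^ 66 = 6c
byte 8: (c8 ^ 3f) ^ 33 = f7 ^ 33 = c4

d5d8d0d2a7d0b66cc4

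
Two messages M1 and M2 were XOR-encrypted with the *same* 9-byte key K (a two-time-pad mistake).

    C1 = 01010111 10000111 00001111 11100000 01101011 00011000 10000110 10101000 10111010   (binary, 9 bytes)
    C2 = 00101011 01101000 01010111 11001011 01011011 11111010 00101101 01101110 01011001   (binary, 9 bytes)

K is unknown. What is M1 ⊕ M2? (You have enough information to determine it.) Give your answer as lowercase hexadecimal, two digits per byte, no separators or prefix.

C1 ⊕ C2 = (M1 ⊕ K) ⊕ (M2 ⊕ K) = M1 ⊕ M2 — the shared key cancels under XOR.
01010111 ⊕ 00101011 = 01111100
10000111 ⊕ 01101000 = 11101111
00001111 ⊕ 01010111 = 01011000
11100000 ⊕ 11001011 = 00101011
01101011 ⊕ 01011011 = 00110000
00011000 ⊕ 11111010 = 11100010
10000110 ⊕ 00101101 = 10101011
10101000 ⊕ 01101110 = 11000110
10111010 ⊕ 01011001 = 11100011

7cef582b30e2abc6e3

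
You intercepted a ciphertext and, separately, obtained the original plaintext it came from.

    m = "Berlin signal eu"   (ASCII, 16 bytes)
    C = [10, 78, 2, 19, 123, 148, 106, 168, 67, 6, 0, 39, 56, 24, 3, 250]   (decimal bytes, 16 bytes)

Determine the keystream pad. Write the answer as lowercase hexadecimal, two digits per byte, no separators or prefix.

Since C = m ⊕ pad, XORing both sides with m gives pad = m ⊕ C.
42 ⊕ 0a = 48
65 ⊕ 4e = 2b
72 ⊕ 02 = 70
6c ⊕ 13 = 7f
69 ⊕ 7b = 12
6e ⊕ 94 = fa
20 ⊕ 6a = 4a
73 ⊕ a8 = db
69 ⊕ 43 = 2a
67 ⊕ 06 = 61
6e ⊕ 00 = 6e
61 ⊕ 27 = 46
6c ⊕ 38 = 54
20 ⊕ 18 = 38
65 ⊕ 03 = 66
75 ⊕ fa = 8f

482b707f12fa4adb2a616e465438668f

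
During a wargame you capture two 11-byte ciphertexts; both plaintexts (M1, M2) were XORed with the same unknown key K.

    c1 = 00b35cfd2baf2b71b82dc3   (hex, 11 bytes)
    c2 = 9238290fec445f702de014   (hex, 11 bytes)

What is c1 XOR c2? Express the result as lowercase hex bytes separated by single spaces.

c1 ⊕ c2 = (M1 ⊕ K) ⊕ (M2 ⊕ K) = M1 ⊕ M2 — the shared key cancels under XOR.
00 ⊕ 92 = 92
b3 ⊕ 38 = 8b
5c ⊕ 29 = 75
fd ⊕ 0f = f2
2b ⊕ ec = c7
af ⊕ 44 = eb
2b ⊕ 5f = 74
71 ⊕ 70 = 01
b8 ⊕ 2d = 95
2d ⊕ e0 = cd
c3 ⊕ 14 = d7

92 8b 75 f2 c7 eb 74 01 95 cd d7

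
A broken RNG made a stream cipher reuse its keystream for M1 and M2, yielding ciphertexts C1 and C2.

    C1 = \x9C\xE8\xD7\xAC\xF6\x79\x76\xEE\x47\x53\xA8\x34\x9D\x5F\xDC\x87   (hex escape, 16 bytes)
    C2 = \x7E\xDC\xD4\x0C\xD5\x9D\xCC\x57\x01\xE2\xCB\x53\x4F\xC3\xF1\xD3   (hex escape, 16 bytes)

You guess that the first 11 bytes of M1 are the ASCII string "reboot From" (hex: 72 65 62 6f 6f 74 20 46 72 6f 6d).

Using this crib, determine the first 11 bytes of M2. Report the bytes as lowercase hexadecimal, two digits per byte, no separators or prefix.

First, C1 ⊕ C2 = (M1 ⊕ K) ⊕ (M2 ⊕ K) = M1 ⊕ M2, so the key drops out. Then M2 = (M1 ⊕ M2) ⊕ M1 over the first 11 bytes.
byte 0: (9c xor 7e) xor 72 = e2 xor 72 = 90
byte 1: (e8 xor dc) xor 65 = 34 xor 65 = 51
byte 2: (d7 xor d4) xor 62 = 03 xor 62 = 61
byte 3: (ac xor 0c) xor 6f = a0 xor 6f = cf
byte 4: (f6 xor d5) xor 6f = 23 xor 6f = 4c
byte 5: (79 xor 9d) xor 74 = e4 xor 74 = 90
byte 6: (76 xor cc) xor 20 = ba xor 20 = 9a
byte 7: (ee xor 57) xor 46 = b9 xor 46 = ff
byte 8: (47 xor 01) xor 72 = 46 xor 72 = 34
byte 9: (53 xor e2) xor 6f = b1 xor 6f = de
byte 10: (a8 xor cb) xor 6d = 63 xor 6d = 0e

905161cf4c909aff34de0e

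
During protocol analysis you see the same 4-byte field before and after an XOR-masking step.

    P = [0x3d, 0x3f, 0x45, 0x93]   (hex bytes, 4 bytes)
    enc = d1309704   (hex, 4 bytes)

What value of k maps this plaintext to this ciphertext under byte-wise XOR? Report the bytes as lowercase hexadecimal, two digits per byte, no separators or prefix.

ec0fd297

Since enc = P ⊕ k, XORing both sides with P gives k = P ⊕ enc.
3d xor d1 = ec
3f xor 30 = 0f
45 xor 97 = d2
93 xor 04 = 97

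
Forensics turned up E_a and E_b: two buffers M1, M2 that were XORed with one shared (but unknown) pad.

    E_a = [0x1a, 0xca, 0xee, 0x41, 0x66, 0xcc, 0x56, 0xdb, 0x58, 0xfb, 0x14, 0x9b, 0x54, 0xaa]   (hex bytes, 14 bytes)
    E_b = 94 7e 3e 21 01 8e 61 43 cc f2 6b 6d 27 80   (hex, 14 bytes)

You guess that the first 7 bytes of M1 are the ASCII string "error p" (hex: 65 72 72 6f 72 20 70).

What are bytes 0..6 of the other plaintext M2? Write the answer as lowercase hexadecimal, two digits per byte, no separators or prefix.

First, E_a ⊕ E_b = (M1 ⊕ K) ⊕ (M2 ⊕ K) = M1 ⊕ M2, so the key drops out. Then M2 = (M1 ⊕ M2) ⊕ M1 over the first 7 bytes.
byte 0: (1a ⊕ 94) ⊕ 65 = 8e ⊕ 65 = eb
byte 1: (ca ⊕ 7e) ⊕ 72 = b4 ⊕ 72 = c6
byte 2: (ee ⊕ 3e) ⊕ 72 = d0 ⊕ 72 = a2
byte 3: (41 ⊕ 21) ⊕ 6f = 60 ⊕ 6f = 0f
byte 4: (66 ⊕ 01) ⊕ 72 = 67 ⊕ 72 = 15
byte 5: (cc ⊕ 8e) ⊕ 20 = 42 ⊕ 20 = 62
byte 6: (56 ⊕ 61) ⊕ 70 = 37 ⊕ 70 = 47

ebc6a20f156247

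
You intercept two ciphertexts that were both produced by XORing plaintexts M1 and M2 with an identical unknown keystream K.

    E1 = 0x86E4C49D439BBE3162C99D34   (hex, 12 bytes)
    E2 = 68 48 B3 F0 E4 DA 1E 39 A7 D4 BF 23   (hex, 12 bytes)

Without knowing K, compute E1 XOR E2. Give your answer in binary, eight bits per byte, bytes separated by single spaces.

11101110 10101100 01110111 01101101 10100111 01000001 10100000 00001000 11000101 00011101 00100010 00010111

E1 ⊕ E2 = (M1 ⊕ K) ⊕ (M2 ⊕ K) = M1 ⊕ M2 — the shared key cancels under XOR.
86 xor 68 = ee
e4 xor 48 = ac
c4 xor b3 = 77
9d xor f0 = 6d
43 xor e4 = a7
9b xor da = 41
be xor 1e = a0
31 xor 39 = 08
62 xor a7 = c5
c9 xor d4 = 1d
9d xor bf = 22
34 xor 23 = 17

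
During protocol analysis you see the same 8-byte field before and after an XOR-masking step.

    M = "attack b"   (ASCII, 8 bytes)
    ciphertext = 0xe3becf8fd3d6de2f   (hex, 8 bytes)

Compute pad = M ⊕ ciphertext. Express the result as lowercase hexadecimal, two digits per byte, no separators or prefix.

Since ciphertext = M ⊕ pad, XORing both sides with M gives pad = M ⊕ ciphertext.
byte 0: 61 XOR e3 = 82
byte 1: 74 XOR be = ca
byte 2: 74 XOR cf = bb
byte 3: 61 XOR 8f = ee
byte 4: 63 XOR d3 = b0
byte 5: 6b XOR d6 = bd
byte 6: 20 XOR de = fe
byte 7: 62 XOR 2f = 4d

82cabbeeb0bdfe4d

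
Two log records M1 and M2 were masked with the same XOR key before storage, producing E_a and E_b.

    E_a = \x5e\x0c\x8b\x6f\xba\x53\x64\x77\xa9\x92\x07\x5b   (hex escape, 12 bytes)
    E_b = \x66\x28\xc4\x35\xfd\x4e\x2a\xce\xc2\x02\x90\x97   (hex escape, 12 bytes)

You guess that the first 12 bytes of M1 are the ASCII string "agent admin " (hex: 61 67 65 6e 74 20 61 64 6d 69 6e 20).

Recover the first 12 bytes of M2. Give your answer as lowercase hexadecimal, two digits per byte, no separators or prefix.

59432a34333d2fdd06f9f9ec

First, E_a ⊕ E_b = (M1 ⊕ K) ⊕ (M2 ⊕ K) = M1 ⊕ M2, so the key drops out. Then M2 = (M1 ⊕ M2) ⊕ M1 over the first 12 bytes.
byte 0: (5e XOR 66) XOR 61 = 38 XOR 61 = 59
byte 1: (0c XOR 28) XOR 67 = 24 XOR 67 = 43
byte 2: (8b XOR c4) XOR 65 = 4f XOR 65 = 2a
byte 3: (6f XOR 35) XOR 6e = 5a XOR 6e = 34
byte 4: (ba XOR fd) XOR 74 = 47 XOR 74 = 33
byte 5: (53 XOR 4e) XOR 20 = 1d XOR 20 = 3d
byte 6: (64 XOR 2a) XOR 61 = 4e XOR 61 = 2f
byte 7: (77 XOR ce) XOR 64 = b9 XOR 64 = dd
byte 8: (a9 XOR c2) XOR 6d = 6b XOR 6d = 06
byte 9: (92 XOR 02) XOR 69 = 90 XOR 69 = f9
byte 10: (07 XOR 90) XOR 6e = 97 XOR 6e = f9
byte 11: (5b XOR 97) XOR 20 = cc XOR 20 = ec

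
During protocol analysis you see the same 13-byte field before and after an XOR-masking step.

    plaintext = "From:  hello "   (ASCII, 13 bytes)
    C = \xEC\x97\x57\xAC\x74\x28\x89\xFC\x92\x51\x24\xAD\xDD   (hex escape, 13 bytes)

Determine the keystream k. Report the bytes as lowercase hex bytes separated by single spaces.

Since C = plaintext ⊕ k, XORing both sides with plaintext gives k = plaintext ⊕ C.
byte 0: 46 ^ ec = aa
byte 1: 72 ^ 97 = e5
byte 2: 6f ^ 57 = 38
byte 3: 6d ^ ac = c1
byte 4: 3a ^ 74 = 4e
byte 5: 20 ^ 28 = 08
byte 6: 20 ^ 89 = a9
byte 7: 68 ^ fc = 94
byte 8: 65 ^ 92 = f7
byte 9: 6c ^ 51 = 3d
byte 10: 6c ^ 24 = 48
byte 11: 6f ^ ad = c2
byte 12: 20 ^ dd = fd

aa e5 38 c1 4e 08 a9 94 f7 3d 48 c2 fd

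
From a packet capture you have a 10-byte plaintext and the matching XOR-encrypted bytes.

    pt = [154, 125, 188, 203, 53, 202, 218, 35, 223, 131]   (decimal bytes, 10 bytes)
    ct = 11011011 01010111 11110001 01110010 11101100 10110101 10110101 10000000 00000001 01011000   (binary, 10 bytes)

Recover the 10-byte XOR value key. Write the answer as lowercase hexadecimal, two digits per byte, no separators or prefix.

412a4db9d97f6fa3dedb

Since ct = pt ⊕ key, XORing both sides with pt gives key = pt ⊕ ct.
byte 0: 9a XOR db = 41
byte 1: 7d XOR 57 = 2a
byte 2: bc XOR f1 = 4d
byte 3: cb XOR 72 = b9
byte 4: 35 XOR ec = d9
byte 5: ca XOR b5 = 7f
byte 6: da XOR b5 = 6f
byte 7: 23 XOR 80 = a3
byte 8: df XOR 01 = de
byte 9: 83 XOR 58 = db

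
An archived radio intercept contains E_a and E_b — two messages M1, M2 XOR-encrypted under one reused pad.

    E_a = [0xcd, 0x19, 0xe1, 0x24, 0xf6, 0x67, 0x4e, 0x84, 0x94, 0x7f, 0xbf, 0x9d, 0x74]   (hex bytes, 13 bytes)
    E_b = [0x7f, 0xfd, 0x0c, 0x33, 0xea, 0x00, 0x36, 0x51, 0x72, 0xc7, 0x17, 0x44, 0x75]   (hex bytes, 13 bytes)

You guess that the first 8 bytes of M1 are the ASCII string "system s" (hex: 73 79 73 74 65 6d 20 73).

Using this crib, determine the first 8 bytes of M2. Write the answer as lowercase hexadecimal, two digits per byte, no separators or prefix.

First, E_a ⊕ E_b = (M1 ⊕ K) ⊕ (M2 ⊕ K) = M1 ⊕ M2, so the key drops out. Then M2 = (M1 ⊕ M2) ⊕ M1 over the first 8 bytes.
byte 0: (cd XOR 7f) XOR 73 = b2 XOR 73 = c1
byte 1: (19 XOR fd) XOR 79 = e4 XOR 79 = 9d
byte 2: (e1 XOR 0c) XOR 73 = ed XOR 73 = 9e
byte 3: (24 XOR 33) XOR 74 = 17 XOR 74 = 63
byte 4: (f6 XOR ea) XOR 65 = 1c XOR 65 = 79
byte 5: (67 XOR 00) XOR 6d = 67 XOR 6d = 0a
byte 6: (4e XOR 36) XOR 20 = 78 XOR 20 = 58
byte 7: (84 XOR 51) XOR 73 = d5 XOR 73 = a6

c19d9e63790a58a6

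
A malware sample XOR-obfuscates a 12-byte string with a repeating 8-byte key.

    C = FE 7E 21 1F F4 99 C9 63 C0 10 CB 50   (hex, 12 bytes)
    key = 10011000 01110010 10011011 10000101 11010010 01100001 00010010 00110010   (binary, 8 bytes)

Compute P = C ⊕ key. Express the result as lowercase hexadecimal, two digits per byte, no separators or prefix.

660cba9a26f8db51586250d5

The 8-byte key repeats, so the effective keystream is 98 72 9b 85 d2 61 12 32 98 72 9b 85.
byte 0: fe XOR 98 = 66
byte 1: 7e XOR 72 = 0c
byte 2: 21 XOR 9b = ba
byte 3: 1f XOR 85 = 9a
byte 4: f4 XOR d2 = 26
byte 5: 99 XOR 61 = f8
byte 6: c9 XOR 12 = db
byte 7: 63 XOR 32 = 51
byte 8: c0 XOR 98 = 58
byte 9: 10 XOR 72 = 62
byte 10: cb XOR 9b = 50
byte 11: 50 XOR 85 = d5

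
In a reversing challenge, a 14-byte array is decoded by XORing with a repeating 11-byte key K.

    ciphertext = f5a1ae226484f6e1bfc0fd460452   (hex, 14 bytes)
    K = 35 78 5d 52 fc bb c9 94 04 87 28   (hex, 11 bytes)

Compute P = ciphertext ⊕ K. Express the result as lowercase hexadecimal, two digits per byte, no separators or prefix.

The 11-byte key repeats, so the effective keystream is 35 78 5d 52 fc bb c9 94 04 87 28 35 78 5d.
byte 0: f5 ⊕ 35 = c0
byte 1: a1 ⊕ 78 = d9
byte 2: ae ⊕ 5d = f3
byte 3: 22 ⊕ 52 = 70
byte 4: 64 ⊕ fc = 98
byte 5: 84 ⊕ bb = 3f
byte 6: f6 ⊕ c9 = 3f
byte 7: e1 ⊕ 94 = 75
byte 8: bf ⊕ 04 = bb
byte 9: c0 ⊕ 87 = 47
byte 10: fd ⊕ 28 = d5
byte 11: 46 ⊕ 35 = 73
byte 12: 04 ⊕ 78 = 7c
byte 13: 52 ⊕ 5d = 0f

c0d9f370983f3f75bb47d5737c0f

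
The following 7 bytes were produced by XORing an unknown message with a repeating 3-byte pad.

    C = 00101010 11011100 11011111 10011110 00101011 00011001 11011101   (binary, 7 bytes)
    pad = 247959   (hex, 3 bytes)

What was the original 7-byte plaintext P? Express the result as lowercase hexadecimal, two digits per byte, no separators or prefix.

The 3-byte key repeats, so the effective keystream is 24 79 59 24 79 59 24.
byte 0: 2a xor 24 = 0e
byte 1: dc xor 79 = a5
byte 2: df xor 59 = 86
byte 3: 9e xor 24 = ba
byte 4: 2b xor 79 = 52
byte 5: 19 xor 59 = 40
byte 6: dd xor 24 = f9

0ea586ba5240f9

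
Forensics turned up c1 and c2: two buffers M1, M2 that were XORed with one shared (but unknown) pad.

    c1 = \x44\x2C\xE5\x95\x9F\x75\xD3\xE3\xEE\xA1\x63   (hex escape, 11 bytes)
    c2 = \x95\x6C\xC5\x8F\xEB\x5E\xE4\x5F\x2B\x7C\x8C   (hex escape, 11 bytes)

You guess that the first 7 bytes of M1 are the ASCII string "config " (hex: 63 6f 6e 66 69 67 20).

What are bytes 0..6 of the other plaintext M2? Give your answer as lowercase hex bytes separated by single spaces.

b2 2f 4e 7c 1d 4c 17

First, c1 ⊕ c2 = (M1 ⊕ K) ⊕ (M2 ⊕ K) = M1 ⊕ M2, so the key drops out. Then M2 = (M1 ⊕ M2) ⊕ M1 over the first 7 bytes.
byte 0: (44 xor 95) xor 63 = d1 xor 63 = b2
byte 1: (2c xor 6c) xor 6f = 40 xor 6f = 2f
byte 2: (e5 xor c5) xor 6e = 20 xor 6e = 4e
byte 3: (95 xor 8f) xor 66 = 1a xor 66 = 7c
byte 4: (9f xor eb) xor 69 = 74 xor 69 = 1d
byte 5: (75 xor 5e) xor 67 = 2b xor 67 = 4c
byte 6: (d3 xor e4) xor 20 = 37 xor 20 = 17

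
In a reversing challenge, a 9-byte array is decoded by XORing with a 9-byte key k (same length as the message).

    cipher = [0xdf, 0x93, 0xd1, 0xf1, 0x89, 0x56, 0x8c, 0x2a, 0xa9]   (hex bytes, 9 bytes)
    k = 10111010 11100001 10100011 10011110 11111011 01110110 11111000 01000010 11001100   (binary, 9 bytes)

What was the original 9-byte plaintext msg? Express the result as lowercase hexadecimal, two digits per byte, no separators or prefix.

6572726f7220746865

XOR is its own inverse, so applying the key byte-wise gives the result directly.
df ⊕ ba = 65
93 ⊕ e1 = 72
d1 ⊕ a3 = 72
f1 ⊕ 9e = 6f
89 ⊕ fb = 72
56 ⊕ 76 = 20
8c ⊕ f8 = 74
2a ⊕ 42 = 68
a9 ⊕ cc = 65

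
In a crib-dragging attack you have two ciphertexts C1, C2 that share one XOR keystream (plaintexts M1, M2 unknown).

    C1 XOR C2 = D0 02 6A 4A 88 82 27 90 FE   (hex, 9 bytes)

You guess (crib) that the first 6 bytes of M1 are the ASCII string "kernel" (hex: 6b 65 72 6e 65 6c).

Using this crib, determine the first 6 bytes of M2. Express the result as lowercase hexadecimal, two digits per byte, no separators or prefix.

bb671824edee

Since C1 ⊕ C2 = M1 ⊕ M2, XORing with the guessed M1 bytes yields the corresponding M2 bytes: M2 = (C1 ⊕ C2) ⊕ M1.
11010000 xor 01101011 = 10111011
00000010 xor 01100101 = 01100111
01101010 xor 01110010 = 00011000
01001010 xor 01101110 = 00100100
10001000 xor 01100101 = 11101101
10000010 xor 01101100 = 11101110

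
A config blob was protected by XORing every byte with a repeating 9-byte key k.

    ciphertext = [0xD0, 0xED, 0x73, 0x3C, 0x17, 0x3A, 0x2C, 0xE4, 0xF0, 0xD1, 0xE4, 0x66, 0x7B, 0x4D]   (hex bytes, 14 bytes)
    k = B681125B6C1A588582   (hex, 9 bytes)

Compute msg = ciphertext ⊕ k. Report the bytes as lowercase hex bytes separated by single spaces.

66 6c 61 67 7b 20 74 61 72 67 65 74 20 21

The 9-byte key repeats, so the effective keystream is b6 81 12 5b 6c 1a 58 85 82 b6 81 12 5b 6c.
byte 0: d0 XOR b6 = 66
byte 1: ed XOR 81 = 6c
byte 2: 73 XOR 12 = 61
byte 3: 3c XOR 5b = 67
byte 4: 17 XOR 6c = 7b
byte 5: 3a XOR 1a = 20
byte 6: 2c XOR 58 = 74
byte 7: e4 XOR 85 = 61
byte 8: f0 XOR 82 = 72
byte 9: d1 XOR b6 = 67
byte 10: e4 XOR 81 = 65
byte 11: 66 XOR 12 = 74
byte 12: 7b XOR 5b = 20
byte 13: 4d XOR 6c = 21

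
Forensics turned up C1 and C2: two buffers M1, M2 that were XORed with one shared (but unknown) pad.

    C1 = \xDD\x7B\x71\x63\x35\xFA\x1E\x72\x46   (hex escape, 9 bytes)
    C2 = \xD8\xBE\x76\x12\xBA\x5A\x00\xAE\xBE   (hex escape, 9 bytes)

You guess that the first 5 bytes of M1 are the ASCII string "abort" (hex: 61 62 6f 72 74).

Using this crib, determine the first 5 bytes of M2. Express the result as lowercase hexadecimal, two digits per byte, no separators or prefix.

64a76803fb

First, C1 ⊕ C2 = (M1 ⊕ K) ⊕ (M2 ⊕ K) = M1 ⊕ M2, so the key drops out. Then M2 = (M1 ⊕ M2) ⊕ M1 over the first 5 bytes.
byte 0: (dd XOR d8) XOR 61 = 05 XOR 61 = 64
byte 1: (7b XOR be) XOR 62 = c5 XOR 62 = a7
byte 2: (71 XOR 76) XOR 6f = 07 XOR 6f = 68
byte 3: (63 XOR 12) XOR 72 = 71 XOR 72 = 03
byte 4: (35 XOR ba) XOR 74 = 8f XOR 74 = fb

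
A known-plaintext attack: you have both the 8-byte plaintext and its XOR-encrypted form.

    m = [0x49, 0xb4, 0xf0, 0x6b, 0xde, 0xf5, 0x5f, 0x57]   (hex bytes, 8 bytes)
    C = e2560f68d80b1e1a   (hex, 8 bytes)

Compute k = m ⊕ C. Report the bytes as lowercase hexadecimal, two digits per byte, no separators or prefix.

abe2ff0306fe414d

Since C = m ⊕ k, XORing both sides with m gives k = m ⊕ C.
byte 0: 01001001 XOR 11100010 = 10101011
byte 1: 10110100 XOR 01010110 = 11100010
byte 2: 11110000 XOR 00001111 = 11111111
byte 3: 01101011 XOR 01101000 = 00000011
byte 4: 11011110 XOR 11011000 = 00000110
byte 5: 11110101 XOR 00001011 = 11111110
byte 6: 01011111 XOR 00011110 = 01000001
byte 7: 01010111 XOR 00011010 = 01001101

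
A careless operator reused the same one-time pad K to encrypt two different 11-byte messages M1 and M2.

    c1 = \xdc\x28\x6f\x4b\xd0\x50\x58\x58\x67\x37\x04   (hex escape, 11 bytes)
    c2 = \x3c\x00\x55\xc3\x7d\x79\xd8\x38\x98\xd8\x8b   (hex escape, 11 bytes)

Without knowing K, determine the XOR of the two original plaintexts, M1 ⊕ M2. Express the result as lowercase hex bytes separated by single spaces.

c1 ⊕ c2 = (M1 ⊕ K) ⊕ (M2 ⊕ K) = M1 ⊕ M2 — the shared key cancels under XOR.
11011100 ^ 00111100 = 11100000
00101000 ^ 00000000 = 00101000
01101111 ^ 01010101 = 00111010
01001011 ^ 11000011 = 10001000
11010000 ^ 01111101 = 10101101
01010000 ^ 01111001 = 00101001
01011000 ^ 11011000 = 10000000
01011000 ^ 00111000 = 01100000
01100111 ^ 10011000 = 11111111
00110111 ^ 11011000 = 11101111
00000100 ^ 10001011 = 10001111

e0 28 3a 88 ad 29 80 60 ff ef 8f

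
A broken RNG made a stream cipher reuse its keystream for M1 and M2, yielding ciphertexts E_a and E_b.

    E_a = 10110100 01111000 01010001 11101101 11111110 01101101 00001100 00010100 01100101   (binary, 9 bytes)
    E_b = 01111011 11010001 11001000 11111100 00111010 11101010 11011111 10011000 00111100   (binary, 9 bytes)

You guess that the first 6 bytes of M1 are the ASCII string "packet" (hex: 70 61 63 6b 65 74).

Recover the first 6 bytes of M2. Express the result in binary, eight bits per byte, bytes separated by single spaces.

First, E_a ⊕ E_b = (M1 ⊕ K) ⊕ (M2 ⊕ K) = M1 ⊕ M2, so the key drops out. Then M2 = (M1 ⊕ M2) ⊕ M1 over the first 6 bytes.
byte 0: (b4 XOR 7b) XOR 70 = cf XOR 70 = bf
byte 1: (78 XOR d1) XOR 61 = a9 XOR 61 = c8
byte 2: (51 XOR c8) XOR 63 = 99 XOR 63 = fa
byte 3: (ed XOR fc) XOR 6b = 11 XOR 6b = 7a
byte 4: (fe XOR 3a) XOR 65 = c4 XOR 65 = a1
byte 5: (6d XOR ea) XOR 74 = 87 XOR 74 = f3

10111111 11001000 11111010 01111010 10100001 11110011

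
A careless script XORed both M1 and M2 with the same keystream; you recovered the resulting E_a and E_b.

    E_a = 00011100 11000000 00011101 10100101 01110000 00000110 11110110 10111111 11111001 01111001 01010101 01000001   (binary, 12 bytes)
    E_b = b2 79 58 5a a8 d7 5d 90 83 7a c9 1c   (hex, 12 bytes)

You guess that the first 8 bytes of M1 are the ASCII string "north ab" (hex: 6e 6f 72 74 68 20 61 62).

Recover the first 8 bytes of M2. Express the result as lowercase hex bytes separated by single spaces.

c0 d6 37 8b b0 f1 ca 4d

First, E_a ⊕ E_b = (M1 ⊕ K) ⊕ (M2 ⊕ K) = M1 ⊕ M2, so the key drops out. Then M2 = (M1 ⊕ M2) ⊕ M1 over the first 8 bytes.
byte 0: (1c xor b2) xor 6e = ae xor 6e = c0
byte 1: (c0 xor 79) xor 6f = b9 xor 6f = d6
byte 2: (1d xor 58) xor 72 = 45 xor 72 = 37
byte 3: (a5 xor 5a) xor 74 = ff xor 74 = 8b
byte 4: (70 xor a8) xor 68 = d8 xor 68 = b0
byte 5: (06 xor d7) xor 20 = d1 xor 20 = f1
byte 6: (f6 xor 5d) xor 61 = ab xor 61 = ca
byte 7: (bf xor 90) xor 62 = 2f xor 62 = 4d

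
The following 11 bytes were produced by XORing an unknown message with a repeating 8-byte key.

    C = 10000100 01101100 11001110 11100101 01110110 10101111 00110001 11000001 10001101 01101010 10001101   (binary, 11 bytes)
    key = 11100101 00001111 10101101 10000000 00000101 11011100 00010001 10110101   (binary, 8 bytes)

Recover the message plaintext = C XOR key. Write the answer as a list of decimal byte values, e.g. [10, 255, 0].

[97, 99, 99, 101, 115, 115, 32, 116, 104, 101, 32]

The 8-byte key repeats, so the effective keystream is e5 0f ad 80 05 dc 11 b5 e5 0f ad.
byte 0: 84 ^ e5 = 61
byte 1: 6c ^ 0f = 63
byte 2: ce ^ ad = 63
byte 3: e5 ^ 80 = 65
byte 4: 76 ^ 05 = 73
byte 5: af ^ dc = 73
byte 6: 31 ^ 11 = 20
byte 7: c1 ^ b5 = 74
byte 8: 8d ^ e5 = 68
byte 9: 6a ^ 0f = 65
byte 10: 8d ^ ad = 20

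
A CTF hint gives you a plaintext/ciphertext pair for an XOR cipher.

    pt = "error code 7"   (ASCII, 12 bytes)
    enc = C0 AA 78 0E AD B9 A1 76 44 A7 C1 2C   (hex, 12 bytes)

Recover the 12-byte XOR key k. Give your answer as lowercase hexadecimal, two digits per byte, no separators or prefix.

Since enc = pt ⊕ k, XORing both sides with pt gives k = pt ⊕ enc.
byte 0: 01100101 xor 11000000 = 10100101
byte 1: 01110010 xor 10101010 = 11011000
byte 2: 01110010 xor 01111000 = 00001010
byte 3: 01101111 xor 00001110 = 01100001
byte 4: 01110010 xor 10101101 = 11011111
byte 5: 00100000 xor 10111001 = 10011001
byte 6: 01100011 xor 10100001 = 11000010
byte 7: 01101111 xor 01110110 = 00011001
byte 8: 01100100 xor 01000100 = 00100000
byte 9: 01100101 xor 10100111 = 11000010
byte 10: 00100000 xor 11000001 = 11100001
byte 11: 00110111 xor 00101100 = 00011011

a5d80a61df99c21920c2e11b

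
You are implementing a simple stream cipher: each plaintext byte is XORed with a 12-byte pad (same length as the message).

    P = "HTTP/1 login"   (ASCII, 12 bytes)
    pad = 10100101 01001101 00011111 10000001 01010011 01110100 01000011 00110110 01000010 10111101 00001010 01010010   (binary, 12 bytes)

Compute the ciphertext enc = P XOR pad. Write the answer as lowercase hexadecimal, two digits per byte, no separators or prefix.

ed194bd17c45635a2dda633c

byte 0:  72 xor 165 = 237
byte 1:  84 xor  77 =  25
byte 2:  84 xor  31 =  75
byte 3:  80 xor 129 = 209
byte 4:  47 xor  83 = 124
byte 5:  49 xor 116 =  69
byte 6:  32 xor  67 =  99
byte 7: 108 xor  54 =  90
byte 8: 111 xor  66 =  45
byte 9: 103 xor 189 = 218
byte 10: 105 xor  10 =  99
byte 11: 110 xor  82 =  60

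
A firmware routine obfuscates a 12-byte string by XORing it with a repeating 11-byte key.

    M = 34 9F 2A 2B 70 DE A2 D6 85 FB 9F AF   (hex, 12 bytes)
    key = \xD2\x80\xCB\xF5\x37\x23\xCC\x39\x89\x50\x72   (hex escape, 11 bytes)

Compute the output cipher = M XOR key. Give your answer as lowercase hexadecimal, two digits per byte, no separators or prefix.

e61fe1de47fd6eef0cabed7d

The 11-byte key repeats, so the effective keystream is d2 80 cb f5 37 23 cc 39 89 50 72 d2.
byte 0: 34 ^ d2 = e6
byte 1: 9f ^ 80 = 1f
byte 2: 2a ^ cb = e1
byte 3: 2b ^ f5 = de
byte 4: 70 ^ 37 = 47
byte 5: de ^ 23 = fd
byte 6: a2 ^ cc = 6e
byte 7: d6 ^ 39 = ef
byte 8: 85 ^ 89 = 0c
byte 9: fb ^ 50 = ab
byte 10: 9f ^ 72 = ed
byte 11: af ^ d2 = 7d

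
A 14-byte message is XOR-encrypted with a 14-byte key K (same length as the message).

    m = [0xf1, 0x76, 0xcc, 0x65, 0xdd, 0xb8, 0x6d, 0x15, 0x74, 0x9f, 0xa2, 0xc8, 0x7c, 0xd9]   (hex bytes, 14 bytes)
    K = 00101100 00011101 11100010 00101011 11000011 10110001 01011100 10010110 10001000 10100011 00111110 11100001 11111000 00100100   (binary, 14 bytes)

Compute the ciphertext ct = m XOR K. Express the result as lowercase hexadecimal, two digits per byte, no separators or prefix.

dd6b2e4e1e093183fc3c9c2984fd

241 ⊕  44 = 221
118 ⊕  29 = 107
204 ⊕ 226 =  46
101 ⊕  43 =  78
221 ⊕ 195 =  30
184 ⊕ 177 =   9
109 ⊕  92 =  49
 21 ⊕ 150 = 131
116 ⊕ 136 = 252
159 ⊕ 163 =  60
162 ⊕  62 = 156
200 ⊕ 225 =  41
124 ⊕ 248 = 132
217 ⊕  36 = 253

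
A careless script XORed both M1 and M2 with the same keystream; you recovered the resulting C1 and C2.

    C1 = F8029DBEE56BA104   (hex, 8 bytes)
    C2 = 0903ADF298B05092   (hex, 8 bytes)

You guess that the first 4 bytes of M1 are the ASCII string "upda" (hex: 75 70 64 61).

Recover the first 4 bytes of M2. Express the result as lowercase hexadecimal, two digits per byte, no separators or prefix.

First, C1 ⊕ C2 = (M1 ⊕ K) ⊕ (M2 ⊕ K) = M1 ⊕ M2, so the key drops out. Then M2 = (M1 ⊕ M2) ⊕ M1 over the first 4 bytes.
byte 0: (f8 xor 09) xor 75 = f1 xor 75 = 84
byte 1: (02 xor 03) xor 70 = 01 xor 70 = 71
byte 2: (9d xor ad) xor 64 = 30 xor 64 = 54
byte 3: (be xor f2) xor 61 = 4c xor 61 = 2d

8471542d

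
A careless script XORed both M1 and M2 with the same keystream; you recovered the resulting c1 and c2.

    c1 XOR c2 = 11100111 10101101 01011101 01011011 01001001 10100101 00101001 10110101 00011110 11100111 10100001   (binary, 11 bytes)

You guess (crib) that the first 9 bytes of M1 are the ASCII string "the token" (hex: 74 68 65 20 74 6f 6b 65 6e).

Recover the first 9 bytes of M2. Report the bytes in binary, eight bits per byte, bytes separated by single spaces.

10010011 11000101 00111000 01111011 00111101 11001010 01000010 11010000 01110000

Since c1 ⊕ c2 = M1 ⊕ M2, XORing with the guessed M1 bytes yields the corresponding M2 bytes: M2 = (c1 ⊕ c2) ⊕ M1.
11100111 ^ 01110100 = 10010011
10101101 ^ 01101000 = 11000101
01011101 ^ 01100101 = 00111000
01011011 ^ 00100000 = 01111011
01001001 ^ 01110100 = 00111101
10100101 ^ 01101111 = 11001010
00101001 ^ 01101011 = 01000010
10110101 ^ 01100101 = 11010000
00011110 ^ 01101110 = 01110000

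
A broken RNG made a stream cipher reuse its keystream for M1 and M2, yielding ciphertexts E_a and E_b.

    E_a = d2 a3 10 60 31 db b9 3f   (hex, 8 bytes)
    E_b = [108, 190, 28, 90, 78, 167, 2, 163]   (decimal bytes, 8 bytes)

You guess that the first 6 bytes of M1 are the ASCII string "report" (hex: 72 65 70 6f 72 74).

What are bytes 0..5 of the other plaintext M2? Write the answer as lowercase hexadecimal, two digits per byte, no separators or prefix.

cc787c550d08

First, E_a ⊕ E_b = (M1 ⊕ K) ⊕ (M2 ⊕ K) = M1 ⊕ M2, so the key drops out. Then M2 = (M1 ⊕ M2) ⊕ M1 over the first 6 bytes.
byte 0: (d2 XOR 6c) XOR 72 = be XOR 72 = cc
byte 1: (a3 XOR be) XOR 65 = 1d XOR 65 = 78
byte 2: (10 XOR 1c) XOR 70 = 0c XOR 70 = 7c
byte 3: (60 XOR 5a) XOR 6f = 3a XOR 6f = 55
byte 4: (31 XOR 4e) XOR 72 = 7f XOR 72 = 0d
byte 5: (db XOR a7) XOR 74 = 7c XOR 74 = 08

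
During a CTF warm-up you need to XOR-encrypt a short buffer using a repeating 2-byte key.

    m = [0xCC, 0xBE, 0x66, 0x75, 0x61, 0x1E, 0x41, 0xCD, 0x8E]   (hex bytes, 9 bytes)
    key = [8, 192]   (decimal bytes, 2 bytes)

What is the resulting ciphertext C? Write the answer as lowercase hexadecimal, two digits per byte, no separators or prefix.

The 2-byte key repeats, so the effective keystream is 08 c0 08 c0 08 c0 08 c0 08.
byte 0: cc XOR 08 = c4
byte 1: be XOR c0 = 7e
byte 2: 66 XOR 08 = 6e
byte 3: 75 XOR c0 = b5
byte 4: 61 XOR 08 = 69
byte 5: 1e XOR c0 = de
byte 6: 41 XOR 08 = 49
byte 7: cd XOR c0 = 0d
byte 8: 8e XOR 08 = 86

c47e6eb569de490d86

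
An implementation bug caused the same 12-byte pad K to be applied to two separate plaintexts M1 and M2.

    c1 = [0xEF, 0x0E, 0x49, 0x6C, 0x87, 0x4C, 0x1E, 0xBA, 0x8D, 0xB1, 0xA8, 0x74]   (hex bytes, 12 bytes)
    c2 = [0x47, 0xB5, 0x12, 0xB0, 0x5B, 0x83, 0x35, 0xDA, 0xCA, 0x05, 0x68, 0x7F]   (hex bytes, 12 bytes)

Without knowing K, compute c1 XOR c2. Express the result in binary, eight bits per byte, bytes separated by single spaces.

c1 ⊕ c2 = (M1 ⊕ K) ⊕ (M2 ⊕ K) = M1 ⊕ M2 — the shared key cancels under XOR.
byte 0: ef XOR 47 = a8
byte 1: 0e XOR b5 = bb
byte 2: 49 XOR 12 = 5b
byte 3: 6c XOR b0 = dc
byte 4: 87 XOR 5b = dc
byte 5: 4c XOR 83 = cf
byte 6: 1e XOR 35 = 2b
byte 7: ba XOR da = 60
byte 8: 8d XOR ca = 47
byte 9: b1 XOR 05 = b4
byte 10: a8 XOR 68 = c0
byte 11: 74 XOR 7f = 0b

10101000 10111011 01011011 11011100 11011100 11001111 00101011 01100000 01000111 10110100 11000000 00001011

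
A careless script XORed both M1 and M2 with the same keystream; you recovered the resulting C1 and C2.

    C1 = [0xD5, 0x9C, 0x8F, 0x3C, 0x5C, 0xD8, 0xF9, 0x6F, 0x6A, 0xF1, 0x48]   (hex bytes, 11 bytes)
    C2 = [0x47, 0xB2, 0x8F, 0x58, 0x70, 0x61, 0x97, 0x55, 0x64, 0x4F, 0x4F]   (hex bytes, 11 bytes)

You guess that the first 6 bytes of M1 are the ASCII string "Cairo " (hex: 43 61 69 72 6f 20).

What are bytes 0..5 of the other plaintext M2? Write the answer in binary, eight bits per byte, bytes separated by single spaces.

First, C1 ⊕ C2 = (M1 ⊕ K) ⊕ (M2 ⊕ K) = M1 ⊕ M2, so the key drops out. Then M2 = (M1 ⊕ M2) ⊕ M1 over the first 6 bytes.
byte 0: (d5 XOR 47) XOR 43 = 92 XOR 43 = d1
byte 1: (9c XOR b2) XOR 61 = 2e XOR 61 = 4f
byte 2: (8f XOR 8f) XOR 69 = 00 XOR 69 = 69
byte 3: (3c XOR 58) XOR 72 = 64 XOR 72 = 16
byte 4: (5c XOR 70) XOR 6f = 2c XOR 6f = 43
byte 5: (d8 XOR 61) XOR 20 = b9 XOR 20 = 99

11010001 01001111 01101001 00010110 01000011 10011001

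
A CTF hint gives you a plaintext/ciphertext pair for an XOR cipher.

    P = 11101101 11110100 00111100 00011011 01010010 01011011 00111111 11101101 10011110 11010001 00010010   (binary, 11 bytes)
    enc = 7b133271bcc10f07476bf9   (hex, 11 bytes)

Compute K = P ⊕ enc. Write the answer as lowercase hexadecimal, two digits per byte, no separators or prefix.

Since enc = P ⊕ K, XORing both sides with P gives K = P ⊕ enc.
byte 0: ed ⊕ 7b = 96
byte 1: f4 ⊕ 13 = e7
byte 2: 3c ⊕ 32 = 0e
byte 3: 1b ⊕ 71 = 6a
byte 4: 52 ⊕ bc = ee
byte 5: 5b ⊕ c1 = 9a
byte 6: 3f ⊕ 0f = 30
byte 7: ed ⊕ 07 = ea
byte 8: 9e ⊕ 47 = d9
byte 9: d1 ⊕ 6b = ba
byte 10: 12 ⊕ f9 = eb

96e70e6aee9a30ead9baeb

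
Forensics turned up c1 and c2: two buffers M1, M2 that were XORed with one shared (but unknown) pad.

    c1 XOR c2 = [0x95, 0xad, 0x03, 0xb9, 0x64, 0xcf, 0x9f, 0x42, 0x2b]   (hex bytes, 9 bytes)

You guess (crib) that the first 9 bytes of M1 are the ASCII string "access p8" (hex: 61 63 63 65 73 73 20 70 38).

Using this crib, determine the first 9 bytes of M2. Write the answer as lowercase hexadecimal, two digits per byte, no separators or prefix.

f4ce60dc17bcbf3213

Since c1 ⊕ c2 = M1 ⊕ M2, XORing with the guessed M1 bytes yields the corresponding M2 bytes: M2 = (c1 ⊕ c2) ⊕ M1.
95 ⊕ 61 = f4
ad ⊕ 63 = ce
03 ⊕ 63 = 60
b9 ⊕ 65 = dc
64 ⊕ 73 = 17
cf ⊕ 73 = bc
9f ⊕ 20 = bf
42 ⊕ 70 = 32
2b ⊕ 38 = 13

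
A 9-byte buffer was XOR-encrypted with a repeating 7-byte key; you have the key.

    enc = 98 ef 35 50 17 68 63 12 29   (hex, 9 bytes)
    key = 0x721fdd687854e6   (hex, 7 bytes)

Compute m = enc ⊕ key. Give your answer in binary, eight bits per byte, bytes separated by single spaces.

The 7-byte key repeats, so the effective keystream is 72 1f dd 68 78 54 e6 72 1f.
byte 0: 98 XOR 72 = ea
byte 1: ef XOR 1f = f0
byte 2: 35 XOR dd = e8
byte 3: 50 XOR 68 = 38
byte 4: 17 XOR 78 = 6f
byte 5: 68 XOR 54 = 3c
byte 6: 63 XOR e6 = 85
byte 7: 12 XOR 72 = 60
byte 8: 29 XOR 1f = 36

11101010 11110000 11101000 00111000 01101111 00111100 10000101 01100000 00110110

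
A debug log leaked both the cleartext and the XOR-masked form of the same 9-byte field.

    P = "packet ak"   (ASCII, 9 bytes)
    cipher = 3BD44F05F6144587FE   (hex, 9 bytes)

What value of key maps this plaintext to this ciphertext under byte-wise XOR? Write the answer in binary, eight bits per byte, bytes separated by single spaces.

01001011 10110101 00101100 01101110 10010011 01100000 01100101 11100110 10010101

Since cipher = P ⊕ key, XORing both sides with P gives key = P ⊕ cipher.
byte 0: 01110000 XOR 00111011 = 01001011
byte 1: 01100001 XOR 11010100 = 10110101
byte 2: 01100011 XOR 01001111 = 00101100
byte 3: 01101011 XOR 00000101 = 01101110
byte 4: 01100101 XOR 11110110 = 10010011
byte 5: 01110100 XOR 00010100 = 01100000
byte 6: 00100000 XOR 01000101 = 01100101
byte 7: 01100001 XOR 10000111 = 11100110
byte 8: 01101011 XOR 11111110 = 10010101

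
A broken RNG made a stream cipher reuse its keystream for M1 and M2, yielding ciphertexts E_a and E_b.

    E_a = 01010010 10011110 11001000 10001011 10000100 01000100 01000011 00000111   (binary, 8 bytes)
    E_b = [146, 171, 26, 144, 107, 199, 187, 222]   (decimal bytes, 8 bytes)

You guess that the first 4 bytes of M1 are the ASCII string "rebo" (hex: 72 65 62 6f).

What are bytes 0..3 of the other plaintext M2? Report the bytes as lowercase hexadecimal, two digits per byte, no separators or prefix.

First, E_a ⊕ E_b = (M1 ⊕ K) ⊕ (M2 ⊕ K) = M1 ⊕ M2, so the key drops out. Then M2 = (M1 ⊕ M2) ⊕ M1 over the first 4 bytes.
byte 0: (52 XOR 92) XOR 72 = c0 XOR 72 = b2
byte 1: (9e XOR ab) XOR 65 = 35 XOR 65 = 50
byte 2: (c8 XOR 1a) XOR 62 = d2 XOR 62 = b0
byte 3: (8b XOR 90) XOR 6f = 1b XOR 6f = 74

b250b074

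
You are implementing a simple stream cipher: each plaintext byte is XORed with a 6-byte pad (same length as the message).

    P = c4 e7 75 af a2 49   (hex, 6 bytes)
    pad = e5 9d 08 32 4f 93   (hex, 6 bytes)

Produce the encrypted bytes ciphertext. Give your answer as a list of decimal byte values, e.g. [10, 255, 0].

c4 xor e5 = 21
e7 xor 9d = 7a
75 xor 08 = 7d
af xor 32 = 9d
a2 xor 4f = ed
49 xor 93 = da

[33, 122, 125, 157, 237, 218]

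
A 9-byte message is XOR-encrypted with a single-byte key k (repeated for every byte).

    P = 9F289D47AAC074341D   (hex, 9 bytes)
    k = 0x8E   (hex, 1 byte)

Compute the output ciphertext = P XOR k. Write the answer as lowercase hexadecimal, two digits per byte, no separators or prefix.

The 1-byte key repeats, so the effective keystream is 8e 8e 8e 8e 8e 8e 8e 8e 8e.
byte 0: 159 xor 142 =  17
byte 1:  40 xor 142 = 166
byte 2: 157 xor 142 =  19
byte 3:  71 xor 142 = 201
byte 4: 170 xor 142 =  36
byte 5: 192 xor 142 =  78
byte 6: 116 xor 142 = 250
byte 7:  52 xor 142 = 186
byte 8:  29 xor 142 = 147

11a613c9244efaba93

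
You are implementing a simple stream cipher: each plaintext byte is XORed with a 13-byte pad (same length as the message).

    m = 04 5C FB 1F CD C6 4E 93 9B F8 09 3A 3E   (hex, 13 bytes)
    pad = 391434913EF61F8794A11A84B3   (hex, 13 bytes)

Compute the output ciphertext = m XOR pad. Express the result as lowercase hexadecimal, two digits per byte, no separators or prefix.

3d48cf8ef33051140f5913be8d

byte 0:   4 XOR  57 =  61
byte 1:  92 XOR  20 =  72
byte 2: 251 XOR  52 = 207
byte 3:  31 XOR 145 = 142
byte 4: 205 XOR  62 = 243
byte 5: 198 XOR 246 =  48
byte 6:  78 XOR  31 =  81
byte 7: 147 XOR 135 =  20
byte 8: 155 XOR 148 =  15
byte 9: 248 XOR 161 =  89
byte 10:   9 XOR  26 =  19
byte 11:  58 XOR 132 = 190
byte 12:  62 XOR 179 = 141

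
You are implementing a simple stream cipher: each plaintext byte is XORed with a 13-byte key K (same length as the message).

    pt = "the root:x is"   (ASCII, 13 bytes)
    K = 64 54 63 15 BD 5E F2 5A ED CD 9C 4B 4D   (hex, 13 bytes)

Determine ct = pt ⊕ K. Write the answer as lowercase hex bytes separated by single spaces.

byte 0: 74 ⊕ 64 = 10
byte 1: 68 ⊕ 54 = 3c
byte 2: 65 ⊕ 63 = 06
byte 3: 20 ⊕ 15 = 35
byte 4: 72 ⊕ bd = cf
byte 5: 6f ⊕ 5e = 31
byte 6: 6f ⊕ f2 = 9d
byte 7: 74 ⊕ 5a = 2e
byte 8: 3a ⊕ ed = d7
byte 9: 78 ⊕ cd = b5
byte 10: 20 ⊕ 9c = bc
byte 11: 69 ⊕ 4b = 22
byte 12: 73 ⊕ 4d = 3e

10 3c 06 35 cf 31 9d 2e d7 b5 bc 22 3e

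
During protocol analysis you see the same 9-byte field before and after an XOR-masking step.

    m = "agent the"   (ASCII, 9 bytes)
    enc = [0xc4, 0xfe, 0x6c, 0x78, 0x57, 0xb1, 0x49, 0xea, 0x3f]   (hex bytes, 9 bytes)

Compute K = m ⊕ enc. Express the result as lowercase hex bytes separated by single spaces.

Since enc = m ⊕ K, XORing both sides with m gives K = m ⊕ enc.
61 xor c4 = a5
67 xor fe = 99
65 xor 6c = 09
6e xor 78 = 16
74 xor 57 = 23
20 xor b1 = 91
74 xor 49 = 3d
68 xor ea = 82
65 xor 3f = 5a

a5 99 09 16 23 91 3d 82 5a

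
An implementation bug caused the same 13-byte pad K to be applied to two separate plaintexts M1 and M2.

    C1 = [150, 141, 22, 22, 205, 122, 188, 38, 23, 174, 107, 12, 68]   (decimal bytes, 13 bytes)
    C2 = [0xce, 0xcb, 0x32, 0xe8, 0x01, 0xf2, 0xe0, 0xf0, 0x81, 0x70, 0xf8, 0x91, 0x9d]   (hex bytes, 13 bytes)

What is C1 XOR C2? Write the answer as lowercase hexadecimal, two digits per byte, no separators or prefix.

C1 ⊕ C2 = (M1 ⊕ K) ⊕ (M2 ⊕ K) = M1 ⊕ M2 — the shared key cancels under XOR.
byte 0: 96 ⊕ ce = 58
byte 1: 8d ⊕ cb = 46
byte 2: 16 ⊕ 32 = 24
byte 3: 16 ⊕ e8 = fe
byte 4: cd ⊕ 01 = cc
byte 5: 7a ⊕ f2 = 88
byte 6: bc ⊕ e0 = 5c
byte 7: 26 ⊕ f0 = d6
byte 8: 17 ⊕ 81 = 96
byte 9: ae ⊕ 70 = de
byte 10: 6b ⊕ f8 = 93
byte 11: 0c ⊕ 91 = 9d
byte 12: 44 ⊕ 9d = d9

584624fecc885cd696de939dd9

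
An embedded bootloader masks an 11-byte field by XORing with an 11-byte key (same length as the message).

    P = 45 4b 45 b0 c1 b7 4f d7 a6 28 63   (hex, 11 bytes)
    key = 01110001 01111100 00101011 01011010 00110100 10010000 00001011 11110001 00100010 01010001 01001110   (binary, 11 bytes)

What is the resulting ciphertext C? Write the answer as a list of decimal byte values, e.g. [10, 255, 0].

[52, 55, 110, 234, 245, 39, 68, 38, 132, 121, 45]

 69 ^ 113 =  52
 75 ^ 124 =  55
 69 ^  43 = 110
176 ^  90 = 234
193 ^  52 = 245
183 ^ 144 =  39
 79 ^  11 =  68
215 ^ 241 =  38
166 ^  34 = 132
 40 ^  81 = 121
 99 ^  78 =  45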